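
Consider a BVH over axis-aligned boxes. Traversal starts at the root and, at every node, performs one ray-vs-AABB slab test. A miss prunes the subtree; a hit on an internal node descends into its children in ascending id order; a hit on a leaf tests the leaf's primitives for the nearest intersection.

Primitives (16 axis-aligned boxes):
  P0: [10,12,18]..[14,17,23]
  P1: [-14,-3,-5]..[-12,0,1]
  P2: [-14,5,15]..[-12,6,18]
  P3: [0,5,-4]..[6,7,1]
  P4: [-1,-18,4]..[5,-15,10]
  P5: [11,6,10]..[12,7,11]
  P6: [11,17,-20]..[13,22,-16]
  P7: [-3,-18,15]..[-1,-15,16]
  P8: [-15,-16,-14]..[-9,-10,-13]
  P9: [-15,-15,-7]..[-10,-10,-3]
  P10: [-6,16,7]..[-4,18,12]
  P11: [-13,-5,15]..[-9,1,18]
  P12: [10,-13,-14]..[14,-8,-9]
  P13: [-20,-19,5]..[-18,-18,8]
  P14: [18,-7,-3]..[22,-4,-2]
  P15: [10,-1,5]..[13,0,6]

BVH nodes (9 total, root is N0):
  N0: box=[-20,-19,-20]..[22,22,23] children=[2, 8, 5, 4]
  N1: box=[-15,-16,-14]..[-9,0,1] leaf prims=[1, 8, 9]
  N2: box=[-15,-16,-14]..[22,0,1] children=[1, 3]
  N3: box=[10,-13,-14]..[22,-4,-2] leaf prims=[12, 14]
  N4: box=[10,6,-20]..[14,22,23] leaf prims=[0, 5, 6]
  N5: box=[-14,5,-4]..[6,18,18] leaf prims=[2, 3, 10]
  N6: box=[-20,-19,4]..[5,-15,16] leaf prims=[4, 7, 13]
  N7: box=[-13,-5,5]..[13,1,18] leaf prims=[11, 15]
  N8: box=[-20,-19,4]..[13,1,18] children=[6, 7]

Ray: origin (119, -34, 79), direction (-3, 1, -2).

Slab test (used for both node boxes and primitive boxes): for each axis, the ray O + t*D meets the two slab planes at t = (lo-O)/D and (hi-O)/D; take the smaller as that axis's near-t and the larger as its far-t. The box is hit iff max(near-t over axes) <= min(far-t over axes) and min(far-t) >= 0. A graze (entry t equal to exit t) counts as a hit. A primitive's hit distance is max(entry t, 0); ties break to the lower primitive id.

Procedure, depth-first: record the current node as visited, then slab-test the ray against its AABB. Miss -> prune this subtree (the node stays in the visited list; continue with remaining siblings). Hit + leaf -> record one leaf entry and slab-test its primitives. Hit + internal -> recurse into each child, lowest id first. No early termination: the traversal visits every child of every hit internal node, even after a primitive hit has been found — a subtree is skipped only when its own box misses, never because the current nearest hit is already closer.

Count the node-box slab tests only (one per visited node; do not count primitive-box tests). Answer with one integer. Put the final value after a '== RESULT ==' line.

Traverse from the root:
N0 x:[97/3,139/3] y:[15,56] z:[28,99/2] -> hit [97/3,139/3], descend [2, 4, 5, 8]
  N2 x:[97/3,134/3] y:[18,34] z:[39,93/2] -> miss, prune
  N4 x:[35,109/3] y:[40,56] z:[28,99/2] -> miss, prune
  N5 x:[113/3,133/3] y:[39,52] z:[61/2,83/2] -> hit [39,83/2] leaf, test {P2(miss), P3@t=39, P10(miss)}
  N8 x:[106/3,139/3] y:[15,35] z:[61/2,75/2] -> miss, prune

Visited [0, 2, 4, 5, 8]. Tests: 5 box, 1 leaf. Nearest: P3.

== RESULT ==
5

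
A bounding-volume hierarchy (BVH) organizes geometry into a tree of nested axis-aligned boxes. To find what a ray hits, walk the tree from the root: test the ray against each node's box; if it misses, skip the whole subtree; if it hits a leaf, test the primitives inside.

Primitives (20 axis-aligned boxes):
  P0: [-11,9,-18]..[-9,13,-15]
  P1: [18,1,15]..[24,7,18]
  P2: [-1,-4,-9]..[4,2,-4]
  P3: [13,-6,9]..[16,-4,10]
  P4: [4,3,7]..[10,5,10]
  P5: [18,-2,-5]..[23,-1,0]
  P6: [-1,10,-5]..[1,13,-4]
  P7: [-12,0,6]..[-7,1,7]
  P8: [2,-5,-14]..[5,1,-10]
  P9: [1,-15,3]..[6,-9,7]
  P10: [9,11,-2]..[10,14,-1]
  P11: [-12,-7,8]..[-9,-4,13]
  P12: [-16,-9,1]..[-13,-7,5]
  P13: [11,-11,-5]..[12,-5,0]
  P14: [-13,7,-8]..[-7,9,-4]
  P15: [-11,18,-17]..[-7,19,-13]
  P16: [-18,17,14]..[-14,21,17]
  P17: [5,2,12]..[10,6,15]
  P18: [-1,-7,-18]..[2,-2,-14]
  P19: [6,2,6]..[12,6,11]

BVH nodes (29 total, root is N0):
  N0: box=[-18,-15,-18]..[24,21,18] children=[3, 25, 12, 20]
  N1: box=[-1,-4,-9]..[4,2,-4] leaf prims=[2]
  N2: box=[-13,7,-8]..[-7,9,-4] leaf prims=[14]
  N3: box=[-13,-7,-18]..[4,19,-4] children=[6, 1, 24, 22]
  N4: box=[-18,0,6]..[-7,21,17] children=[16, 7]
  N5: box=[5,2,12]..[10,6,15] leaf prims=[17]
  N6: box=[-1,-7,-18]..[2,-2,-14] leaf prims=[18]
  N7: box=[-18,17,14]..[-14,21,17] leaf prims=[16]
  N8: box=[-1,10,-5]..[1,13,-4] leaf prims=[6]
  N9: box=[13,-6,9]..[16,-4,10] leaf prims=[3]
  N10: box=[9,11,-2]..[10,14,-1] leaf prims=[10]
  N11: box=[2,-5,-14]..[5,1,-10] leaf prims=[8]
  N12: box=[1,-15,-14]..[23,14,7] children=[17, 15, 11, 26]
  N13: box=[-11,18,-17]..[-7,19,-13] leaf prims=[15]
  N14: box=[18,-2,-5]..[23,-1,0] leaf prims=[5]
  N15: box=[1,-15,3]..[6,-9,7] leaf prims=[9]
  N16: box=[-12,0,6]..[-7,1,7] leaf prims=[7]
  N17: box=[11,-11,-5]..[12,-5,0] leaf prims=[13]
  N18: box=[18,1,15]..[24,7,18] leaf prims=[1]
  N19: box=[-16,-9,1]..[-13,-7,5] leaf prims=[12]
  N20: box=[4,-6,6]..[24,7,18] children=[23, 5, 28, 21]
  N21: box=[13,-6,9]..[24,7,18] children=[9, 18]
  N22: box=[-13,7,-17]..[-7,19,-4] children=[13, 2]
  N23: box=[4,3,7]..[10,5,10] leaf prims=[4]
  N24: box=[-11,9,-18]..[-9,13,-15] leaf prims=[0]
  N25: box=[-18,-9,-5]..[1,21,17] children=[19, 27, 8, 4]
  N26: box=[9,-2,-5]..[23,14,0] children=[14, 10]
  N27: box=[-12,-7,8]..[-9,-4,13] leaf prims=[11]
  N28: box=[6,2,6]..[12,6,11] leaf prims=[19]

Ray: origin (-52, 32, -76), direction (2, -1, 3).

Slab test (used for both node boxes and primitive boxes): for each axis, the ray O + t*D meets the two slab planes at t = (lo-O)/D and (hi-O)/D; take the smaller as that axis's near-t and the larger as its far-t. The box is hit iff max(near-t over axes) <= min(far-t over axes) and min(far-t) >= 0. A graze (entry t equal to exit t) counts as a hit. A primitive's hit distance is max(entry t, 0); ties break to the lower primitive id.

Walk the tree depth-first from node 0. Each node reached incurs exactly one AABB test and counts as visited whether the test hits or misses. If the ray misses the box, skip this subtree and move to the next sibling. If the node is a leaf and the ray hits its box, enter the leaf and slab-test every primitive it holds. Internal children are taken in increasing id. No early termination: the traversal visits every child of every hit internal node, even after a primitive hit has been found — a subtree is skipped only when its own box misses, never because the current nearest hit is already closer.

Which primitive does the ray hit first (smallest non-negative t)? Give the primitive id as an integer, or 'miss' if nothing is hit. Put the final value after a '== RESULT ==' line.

Traverse from the root:
N0 x:[17,38] y:[11,47] z:[58/3,94/3] -> hit [58/3,94/3], descend [3, 12, 20, 25]
  N3 x:[39/2,28] y:[13,39] z:[58/3,24] -> hit [39/2,24], descend [1, 6, 22, 24]
    N1 x:[51/2,28] y:[30,36] z:[67/3,24] -> miss, prune
    N6 x:[51/2,27] y:[34,39] z:[58/3,62/3] -> miss, prune
    N22 x:[39/2,45/2] y:[13,25] z:[59/3,24] -> hit [59/3,45/2], descend [2, 13]
      N2 x:[39/2,45/2] y:[23,25] z:[68/3,24] -> miss, prune
      N13 x:[41/2,45/2] y:[13,14] z:[59/3,21] -> miss, prune
    N24 x:[41/2,43/2] y:[19,23] z:[58/3,61/3] -> miss, prune
  N12 x:[53/2,75/2] y:[18,47] z:[62/3,83/3] -> hit [53/2,83/3], descend [11, 15, 17, 26]
    N11 x:[27,57/2] y:[31,37] z:[62/3,22] -> miss, prune
    N15 x:[53/2,29] y:[41,47] z:[79/3,83/3] -> miss, prune
    N17 x:[63/2,32] y:[37,43] z:[71/3,76/3] -> miss, prune
    N26 x:[61/2,75/2] y:[18,34] z:[71/3,76/3] -> miss, prune
  N20 x:[28,38] y:[25,38] z:[82/3,94/3] -> hit [28,94/3], descend [5, 21, 23, 28]
    N5 x:[57/2,31] y:[26,30] z:[88/3,91/3] -> hit [88/3,30] leaf, test {P17@t=88/3}
    N21 x:[65/2,38] y:[25,38] z:[85/3,94/3] -> miss, prune
    N23 x:[28,31] y:[27,29] z:[83/3,86/3] -> hit [28,86/3] leaf, test {P4@t=28}
    N28 x:[29,32] y:[26,30] z:[82/3,29] -> hit [29,29] leaf, test {P19@t=29}
  N25 x:[17,53/2] y:[11,41] z:[71/3,31] -> hit [71/3,53/2], descend [4, 8, 19, 27]
    N4 x:[17,45/2] y:[11,32] z:[82/3,31] -> miss, prune
    N8 x:[51/2,53/2] y:[19,22] z:[71/3,24] -> miss, prune
    N19 x:[18,39/2] y:[39,41] z:[77/3,27] -> miss, prune
    N27 x:[20,43/2] y:[36,39] z:[28,89/3] -> miss, prune

order=[0, 3, 1, 6, 22, 2, 13, 24, 12, 11, 15, 17, 26, 20, 5, 21, 23, 28, 25, 4, 8, 19, 27]  |boxes|=23  |leaves|=3  hit=P4

== RESULT ==
4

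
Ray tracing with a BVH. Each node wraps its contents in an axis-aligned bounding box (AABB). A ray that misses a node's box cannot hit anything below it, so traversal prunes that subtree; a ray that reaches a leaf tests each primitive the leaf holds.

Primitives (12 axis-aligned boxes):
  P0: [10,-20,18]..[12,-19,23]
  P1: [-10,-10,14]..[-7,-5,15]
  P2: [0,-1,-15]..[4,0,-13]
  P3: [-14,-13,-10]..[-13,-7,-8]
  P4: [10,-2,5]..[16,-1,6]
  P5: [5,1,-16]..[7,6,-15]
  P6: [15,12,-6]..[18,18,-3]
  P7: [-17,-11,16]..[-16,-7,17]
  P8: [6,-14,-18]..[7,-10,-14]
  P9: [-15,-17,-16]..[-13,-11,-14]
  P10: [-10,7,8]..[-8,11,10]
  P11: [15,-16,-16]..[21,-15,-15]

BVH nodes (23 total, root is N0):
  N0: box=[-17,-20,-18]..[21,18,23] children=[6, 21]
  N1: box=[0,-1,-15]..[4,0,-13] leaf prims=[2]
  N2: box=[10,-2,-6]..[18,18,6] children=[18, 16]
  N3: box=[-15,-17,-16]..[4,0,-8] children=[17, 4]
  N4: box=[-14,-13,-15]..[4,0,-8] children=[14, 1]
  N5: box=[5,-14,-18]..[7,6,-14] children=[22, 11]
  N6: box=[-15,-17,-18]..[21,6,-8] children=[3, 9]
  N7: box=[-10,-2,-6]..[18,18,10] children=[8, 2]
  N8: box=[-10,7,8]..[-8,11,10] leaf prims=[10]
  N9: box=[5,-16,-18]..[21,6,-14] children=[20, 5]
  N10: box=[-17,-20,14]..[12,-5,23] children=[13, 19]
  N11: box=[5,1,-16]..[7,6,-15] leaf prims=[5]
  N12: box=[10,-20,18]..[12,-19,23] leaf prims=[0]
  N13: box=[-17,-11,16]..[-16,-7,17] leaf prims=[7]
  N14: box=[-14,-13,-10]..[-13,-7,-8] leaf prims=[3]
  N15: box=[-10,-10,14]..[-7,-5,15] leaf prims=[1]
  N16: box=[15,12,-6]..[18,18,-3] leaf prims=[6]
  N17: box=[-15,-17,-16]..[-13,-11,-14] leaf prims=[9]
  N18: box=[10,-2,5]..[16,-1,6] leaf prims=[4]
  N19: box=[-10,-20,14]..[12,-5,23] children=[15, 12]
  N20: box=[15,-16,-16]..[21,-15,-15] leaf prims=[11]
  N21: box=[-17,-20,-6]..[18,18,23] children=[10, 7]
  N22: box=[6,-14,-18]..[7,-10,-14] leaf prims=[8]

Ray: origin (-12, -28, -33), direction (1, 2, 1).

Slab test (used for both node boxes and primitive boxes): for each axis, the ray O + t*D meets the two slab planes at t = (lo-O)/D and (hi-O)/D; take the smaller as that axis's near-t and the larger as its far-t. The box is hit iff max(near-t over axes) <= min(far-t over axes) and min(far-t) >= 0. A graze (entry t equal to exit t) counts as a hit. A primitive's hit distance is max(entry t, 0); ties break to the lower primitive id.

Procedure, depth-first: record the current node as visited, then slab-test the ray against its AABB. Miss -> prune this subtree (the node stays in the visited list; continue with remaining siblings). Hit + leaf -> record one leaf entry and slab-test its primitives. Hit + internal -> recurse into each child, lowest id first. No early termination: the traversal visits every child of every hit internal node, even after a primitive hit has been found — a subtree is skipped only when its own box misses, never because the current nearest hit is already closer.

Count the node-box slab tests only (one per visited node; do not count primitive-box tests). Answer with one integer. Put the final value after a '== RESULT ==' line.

Trace the traversal:
N0 x:[-5,33] y:[4,23] z:[15,56] -> hit [15,23], descend [6, 21]
  N6 x:[-3,33] y:[11/2,17] z:[15,25] -> hit [15,17], descend [3, 9]
    N3 x:[-3,16] y:[11/2,14] z:[17,25] -> miss, prune
    N9 x:[17,33] y:[6,17] z:[15,19] -> hit [17,17], descend [5, 20]
      N5 x:[17,19] y:[7,17] z:[15,19] -> hit [17,17], descend [11, 22]
        N11 x:[17,19] y:[29/2,17] z:[17,18] -> hit [17,17] leaf, test {P5@t=17}
        N22 x:[18,19] y:[7,9] z:[15,19] -> miss, prune
      N20 x:[27,33] y:[6,13/2] z:[17,18] -> miss, prune
  N21 x:[-5,30] y:[4,23] z:[27,56] -> miss, prune

Visited [0, 6, 3, 9, 5, 11, 22, 20, 21]. Tests: 9 box, 1 leaf. Nearest: P5.

== RESULT ==
9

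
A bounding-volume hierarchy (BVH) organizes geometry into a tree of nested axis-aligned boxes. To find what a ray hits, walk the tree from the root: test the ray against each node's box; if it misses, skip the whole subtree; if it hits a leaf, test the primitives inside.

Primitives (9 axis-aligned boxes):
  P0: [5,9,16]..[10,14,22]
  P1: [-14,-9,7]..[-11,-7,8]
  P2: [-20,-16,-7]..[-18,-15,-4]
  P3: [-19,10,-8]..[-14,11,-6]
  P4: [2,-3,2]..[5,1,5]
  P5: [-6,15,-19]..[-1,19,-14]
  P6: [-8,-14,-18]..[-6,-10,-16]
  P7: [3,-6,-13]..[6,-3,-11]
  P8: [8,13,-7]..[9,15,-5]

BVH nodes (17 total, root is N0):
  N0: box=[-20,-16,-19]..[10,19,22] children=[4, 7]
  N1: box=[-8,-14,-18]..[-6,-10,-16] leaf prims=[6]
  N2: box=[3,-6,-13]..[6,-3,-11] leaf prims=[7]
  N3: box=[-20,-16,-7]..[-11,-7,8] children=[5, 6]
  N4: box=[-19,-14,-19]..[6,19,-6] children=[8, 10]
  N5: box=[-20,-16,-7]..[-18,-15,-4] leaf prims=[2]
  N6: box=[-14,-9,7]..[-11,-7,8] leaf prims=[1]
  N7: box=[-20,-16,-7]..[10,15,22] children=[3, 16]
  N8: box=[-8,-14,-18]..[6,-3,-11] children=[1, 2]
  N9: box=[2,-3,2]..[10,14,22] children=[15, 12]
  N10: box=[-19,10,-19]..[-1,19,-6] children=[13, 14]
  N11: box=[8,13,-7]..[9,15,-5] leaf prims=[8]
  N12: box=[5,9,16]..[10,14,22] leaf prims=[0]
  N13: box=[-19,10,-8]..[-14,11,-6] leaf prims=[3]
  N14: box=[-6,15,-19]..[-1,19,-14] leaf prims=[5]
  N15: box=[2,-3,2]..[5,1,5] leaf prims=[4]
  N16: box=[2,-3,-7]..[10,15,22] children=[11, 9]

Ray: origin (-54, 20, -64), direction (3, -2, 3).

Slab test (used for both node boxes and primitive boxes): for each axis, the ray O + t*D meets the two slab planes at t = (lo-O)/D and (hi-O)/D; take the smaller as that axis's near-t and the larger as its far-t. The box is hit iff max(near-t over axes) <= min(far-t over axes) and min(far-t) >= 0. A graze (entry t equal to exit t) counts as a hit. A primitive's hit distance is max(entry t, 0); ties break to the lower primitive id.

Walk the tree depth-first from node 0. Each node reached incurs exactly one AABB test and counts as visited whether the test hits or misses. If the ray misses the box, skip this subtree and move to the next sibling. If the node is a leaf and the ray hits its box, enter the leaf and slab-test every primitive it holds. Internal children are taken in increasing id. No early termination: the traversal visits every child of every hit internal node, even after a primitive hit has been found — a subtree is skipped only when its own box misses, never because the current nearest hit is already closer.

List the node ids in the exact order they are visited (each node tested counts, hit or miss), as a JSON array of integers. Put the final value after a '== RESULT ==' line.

Trace the traversal:
N0 x:[34/3,64/3] y:[1/2,18] z:[15,86/3] -> hit [15,18], descend [4, 7]
  N4 x:[35/3,20] y:[1/2,17] z:[15,58/3] -> hit [15,17], descend [8, 10]
    N8 x:[46/3,20] y:[23/2,17] z:[46/3,53/3] -> hit [46/3,17], descend [1, 2]
      N1 x:[46/3,16] y:[15,17] z:[46/3,16] -> hit [46/3,16] leaf, test {P6@t=46/3}
      N2 x:[19,20] y:[23/2,13] z:[17,53/3] -> miss, prune
    N10 x:[35/3,53/3] y:[1/2,5] z:[15,58/3] -> miss, prune
  N7 x:[34/3,64/3] y:[5/2,18] z:[19,86/3] -> miss, prune

order=[0, 4, 8, 1, 2, 10, 7]  |boxes|=7  |leaves|=1  hit=P6

== RESULT ==
[0, 4, 8, 1, 2, 10, 7]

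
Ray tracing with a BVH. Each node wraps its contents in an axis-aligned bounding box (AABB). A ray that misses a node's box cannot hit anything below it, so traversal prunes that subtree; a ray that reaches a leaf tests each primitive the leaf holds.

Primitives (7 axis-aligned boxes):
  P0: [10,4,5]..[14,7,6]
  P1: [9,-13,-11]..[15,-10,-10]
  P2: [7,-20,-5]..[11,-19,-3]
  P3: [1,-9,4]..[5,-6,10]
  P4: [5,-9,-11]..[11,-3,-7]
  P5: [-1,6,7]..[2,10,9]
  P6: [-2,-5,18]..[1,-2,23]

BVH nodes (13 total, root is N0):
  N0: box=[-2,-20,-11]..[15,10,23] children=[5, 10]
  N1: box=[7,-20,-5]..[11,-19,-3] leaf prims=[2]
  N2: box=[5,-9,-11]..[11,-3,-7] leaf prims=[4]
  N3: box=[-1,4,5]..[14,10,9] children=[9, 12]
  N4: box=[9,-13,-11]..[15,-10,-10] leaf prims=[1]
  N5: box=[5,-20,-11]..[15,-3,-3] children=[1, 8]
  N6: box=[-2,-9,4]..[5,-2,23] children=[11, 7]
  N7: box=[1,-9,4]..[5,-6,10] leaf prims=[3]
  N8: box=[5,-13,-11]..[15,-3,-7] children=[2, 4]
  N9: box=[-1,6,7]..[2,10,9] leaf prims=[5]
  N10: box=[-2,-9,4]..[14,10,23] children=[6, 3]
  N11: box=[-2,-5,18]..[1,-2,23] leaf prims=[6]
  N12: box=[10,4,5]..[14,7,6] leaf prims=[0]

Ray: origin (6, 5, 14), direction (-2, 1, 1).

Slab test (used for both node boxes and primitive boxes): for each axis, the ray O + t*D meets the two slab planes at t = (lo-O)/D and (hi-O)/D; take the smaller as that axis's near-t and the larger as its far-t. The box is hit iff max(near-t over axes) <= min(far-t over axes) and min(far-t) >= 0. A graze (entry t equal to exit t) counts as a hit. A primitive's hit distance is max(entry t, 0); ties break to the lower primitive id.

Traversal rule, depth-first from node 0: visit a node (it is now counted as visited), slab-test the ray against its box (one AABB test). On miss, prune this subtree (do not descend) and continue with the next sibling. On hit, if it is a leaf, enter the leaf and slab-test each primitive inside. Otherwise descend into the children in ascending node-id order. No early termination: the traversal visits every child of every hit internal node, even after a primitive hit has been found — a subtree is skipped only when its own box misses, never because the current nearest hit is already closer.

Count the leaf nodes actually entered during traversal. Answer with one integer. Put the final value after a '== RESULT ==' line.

Walk:
N0 x:[-9/2,4] y:[-25,5] z:[-25,9] -> hit [-9/2,4], descend [5, 10]
  N5 x:[-9/2,1/2] y:[-25,-8] z:[-25,-17] -> miss, prune
  N10 x:[-4,4] y:[-14,5] z:[-10,9] -> hit [-4,4], descend [3, 6]
    N3 x:[-4,7/2] y:[-1,5] z:[-9,-5] -> miss, prune
    N6 x:[1/2,4] y:[-14,-7] z:[-10,9] -> miss, prune

5 AABB tests over nodes [0, 5, 10, 3, 6]; 0 leaves entered; closest miss.

== RESULT ==
0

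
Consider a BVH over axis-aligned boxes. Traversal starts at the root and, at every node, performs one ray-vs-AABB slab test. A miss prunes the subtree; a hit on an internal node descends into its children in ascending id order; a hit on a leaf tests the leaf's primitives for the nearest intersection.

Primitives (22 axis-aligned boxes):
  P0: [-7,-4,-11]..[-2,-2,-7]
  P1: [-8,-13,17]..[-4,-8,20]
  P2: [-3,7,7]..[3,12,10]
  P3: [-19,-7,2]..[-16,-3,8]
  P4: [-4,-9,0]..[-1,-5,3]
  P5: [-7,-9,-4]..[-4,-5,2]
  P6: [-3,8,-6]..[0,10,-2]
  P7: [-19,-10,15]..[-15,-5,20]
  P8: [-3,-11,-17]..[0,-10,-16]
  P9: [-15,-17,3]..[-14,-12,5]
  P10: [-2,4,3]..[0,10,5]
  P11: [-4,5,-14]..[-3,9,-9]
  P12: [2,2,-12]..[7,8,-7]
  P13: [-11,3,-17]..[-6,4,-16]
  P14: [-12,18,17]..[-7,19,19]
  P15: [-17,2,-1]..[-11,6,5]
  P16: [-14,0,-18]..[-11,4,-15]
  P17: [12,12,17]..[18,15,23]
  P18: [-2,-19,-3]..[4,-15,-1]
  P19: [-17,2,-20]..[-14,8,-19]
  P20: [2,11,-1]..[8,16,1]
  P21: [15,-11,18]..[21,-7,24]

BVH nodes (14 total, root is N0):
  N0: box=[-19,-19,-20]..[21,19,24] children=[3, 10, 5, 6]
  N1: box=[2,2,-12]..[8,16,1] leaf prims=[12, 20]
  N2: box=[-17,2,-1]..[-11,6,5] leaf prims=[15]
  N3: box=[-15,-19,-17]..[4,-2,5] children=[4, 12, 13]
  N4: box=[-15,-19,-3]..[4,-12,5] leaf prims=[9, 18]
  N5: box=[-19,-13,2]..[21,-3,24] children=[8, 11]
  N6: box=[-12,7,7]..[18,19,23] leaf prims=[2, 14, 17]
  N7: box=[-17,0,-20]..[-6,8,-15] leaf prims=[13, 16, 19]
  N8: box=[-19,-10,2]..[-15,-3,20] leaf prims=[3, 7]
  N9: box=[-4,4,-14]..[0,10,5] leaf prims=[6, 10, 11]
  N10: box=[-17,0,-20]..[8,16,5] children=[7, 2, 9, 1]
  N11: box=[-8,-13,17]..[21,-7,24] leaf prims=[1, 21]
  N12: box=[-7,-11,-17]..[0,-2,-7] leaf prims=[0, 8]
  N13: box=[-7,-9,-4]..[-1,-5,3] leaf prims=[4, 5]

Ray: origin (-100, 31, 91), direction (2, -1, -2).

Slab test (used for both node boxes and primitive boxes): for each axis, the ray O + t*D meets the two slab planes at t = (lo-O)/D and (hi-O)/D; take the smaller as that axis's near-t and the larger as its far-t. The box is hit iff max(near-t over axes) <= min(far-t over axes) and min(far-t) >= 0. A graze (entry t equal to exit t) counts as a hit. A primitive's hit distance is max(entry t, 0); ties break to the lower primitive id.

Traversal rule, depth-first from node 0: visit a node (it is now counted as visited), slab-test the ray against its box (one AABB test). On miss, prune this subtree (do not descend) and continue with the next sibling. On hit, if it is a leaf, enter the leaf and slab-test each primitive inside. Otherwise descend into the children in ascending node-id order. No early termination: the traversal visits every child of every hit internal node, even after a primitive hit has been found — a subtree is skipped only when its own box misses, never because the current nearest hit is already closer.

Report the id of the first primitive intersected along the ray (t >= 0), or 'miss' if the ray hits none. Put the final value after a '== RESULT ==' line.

Traverse from the root:
N0 x:[81/2,121/2] y:[12,50] z:[67/2,111/2] -> hit [81/2,50], descend [3, 5, 6, 10]
  N3 x:[85/2,52] y:[33,50] z:[43,54] -> hit [43,50], descend [4, 12, 13]
    N4 x:[85/2,52] y:[43,50] z:[43,47] -> hit [43,47] leaf, test {P9@t=43, P18(miss)}
    N12 x:[93/2,50] y:[33,42] z:[49,54] -> miss, prune
    N13 x:[93/2,99/2] y:[36,40] z:[44,95/2] -> miss, prune
  N5 x:[81/2,121/2] y:[34,44] z:[67/2,89/2] -> hit [81/2,44], descend [8, 11]
    N8 x:[81/2,85/2] y:[34,41] z:[71/2,89/2] -> hit [81/2,41] leaf, test {P3(miss), P7(miss)}
    N11 x:[46,121/2] y:[38,44] z:[67/2,37] -> miss, prune
  N6 x:[44,59] y:[12,24] z:[34,42] -> miss, prune
  N10 x:[83/2,54] y:[15,31] z:[43,111/2] -> miss, prune

Summary -> nodes [0, 3, 4, 12, 13, 5, 8, 11, 6, 10]; box-tests=10; leaf-entries=2; first=P9

== RESULT ==
9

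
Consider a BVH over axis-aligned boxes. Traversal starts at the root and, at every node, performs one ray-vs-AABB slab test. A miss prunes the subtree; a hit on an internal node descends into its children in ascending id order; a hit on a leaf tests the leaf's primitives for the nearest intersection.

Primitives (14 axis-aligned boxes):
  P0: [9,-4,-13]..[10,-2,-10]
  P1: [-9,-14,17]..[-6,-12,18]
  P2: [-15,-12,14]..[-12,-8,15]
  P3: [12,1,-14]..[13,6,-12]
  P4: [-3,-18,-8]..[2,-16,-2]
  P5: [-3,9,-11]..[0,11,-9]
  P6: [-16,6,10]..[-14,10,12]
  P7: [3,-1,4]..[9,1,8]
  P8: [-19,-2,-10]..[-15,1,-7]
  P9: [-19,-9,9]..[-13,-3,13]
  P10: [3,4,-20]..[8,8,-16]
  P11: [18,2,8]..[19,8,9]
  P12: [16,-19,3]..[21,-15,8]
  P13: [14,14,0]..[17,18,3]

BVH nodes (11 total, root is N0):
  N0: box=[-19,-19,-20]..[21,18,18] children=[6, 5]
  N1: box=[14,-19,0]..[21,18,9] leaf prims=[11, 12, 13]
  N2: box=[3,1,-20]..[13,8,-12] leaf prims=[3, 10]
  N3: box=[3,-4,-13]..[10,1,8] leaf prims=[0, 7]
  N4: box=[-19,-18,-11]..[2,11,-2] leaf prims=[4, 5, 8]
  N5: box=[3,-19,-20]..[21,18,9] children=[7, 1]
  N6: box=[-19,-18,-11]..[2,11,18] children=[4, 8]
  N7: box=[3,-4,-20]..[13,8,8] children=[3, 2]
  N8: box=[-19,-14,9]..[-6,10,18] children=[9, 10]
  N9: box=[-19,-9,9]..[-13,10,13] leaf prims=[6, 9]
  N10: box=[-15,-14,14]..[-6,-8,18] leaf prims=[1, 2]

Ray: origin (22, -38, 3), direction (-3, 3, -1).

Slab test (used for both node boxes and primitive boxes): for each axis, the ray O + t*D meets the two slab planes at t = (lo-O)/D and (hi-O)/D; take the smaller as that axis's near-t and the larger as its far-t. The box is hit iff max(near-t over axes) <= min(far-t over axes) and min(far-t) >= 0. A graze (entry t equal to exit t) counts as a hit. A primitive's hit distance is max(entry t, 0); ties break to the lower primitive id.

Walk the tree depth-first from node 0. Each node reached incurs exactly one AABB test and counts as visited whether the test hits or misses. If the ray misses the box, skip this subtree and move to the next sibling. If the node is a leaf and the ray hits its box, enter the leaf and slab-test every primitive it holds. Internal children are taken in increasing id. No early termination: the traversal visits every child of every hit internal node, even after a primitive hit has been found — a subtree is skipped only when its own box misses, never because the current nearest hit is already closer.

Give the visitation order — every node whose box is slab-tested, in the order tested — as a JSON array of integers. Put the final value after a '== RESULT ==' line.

Traverse from the root:
N0 x:[1/3,41/3] y:[19/3,56/3] z:[-15,23] -> hit [19/3,41/3], descend [5, 6]
  N5 x:[1/3,19/3] y:[19/3,56/3] z:[-6,23] -> hit [19/3,19/3], descend [1, 7]
    N1 x:[1/3,8/3] y:[19/3,56/3] z:[-6,3] -> miss, prune
    N7 x:[3,19/3] y:[34/3,46/3] z:[-5,23] -> miss, prune
  N6 x:[20/3,41/3] y:[20/3,49/3] z:[-15,14] -> hit [20/3,41/3], descend [4, 8]
    N4 x:[20/3,41/3] y:[20/3,49/3] z:[5,14] -> hit [20/3,41/3] leaf, test {P4@t=20/3, P5(miss), P8@t=37/3}
    N8 x:[28/3,41/3] y:[8,16] z:[-15,-6] -> miss, prune

order=[0, 5, 1, 7, 6, 4, 8]  |boxes|=7  |leaves|=1  hit=P4

== RESULT ==
[0, 5, 1, 7, 6, 4, 8]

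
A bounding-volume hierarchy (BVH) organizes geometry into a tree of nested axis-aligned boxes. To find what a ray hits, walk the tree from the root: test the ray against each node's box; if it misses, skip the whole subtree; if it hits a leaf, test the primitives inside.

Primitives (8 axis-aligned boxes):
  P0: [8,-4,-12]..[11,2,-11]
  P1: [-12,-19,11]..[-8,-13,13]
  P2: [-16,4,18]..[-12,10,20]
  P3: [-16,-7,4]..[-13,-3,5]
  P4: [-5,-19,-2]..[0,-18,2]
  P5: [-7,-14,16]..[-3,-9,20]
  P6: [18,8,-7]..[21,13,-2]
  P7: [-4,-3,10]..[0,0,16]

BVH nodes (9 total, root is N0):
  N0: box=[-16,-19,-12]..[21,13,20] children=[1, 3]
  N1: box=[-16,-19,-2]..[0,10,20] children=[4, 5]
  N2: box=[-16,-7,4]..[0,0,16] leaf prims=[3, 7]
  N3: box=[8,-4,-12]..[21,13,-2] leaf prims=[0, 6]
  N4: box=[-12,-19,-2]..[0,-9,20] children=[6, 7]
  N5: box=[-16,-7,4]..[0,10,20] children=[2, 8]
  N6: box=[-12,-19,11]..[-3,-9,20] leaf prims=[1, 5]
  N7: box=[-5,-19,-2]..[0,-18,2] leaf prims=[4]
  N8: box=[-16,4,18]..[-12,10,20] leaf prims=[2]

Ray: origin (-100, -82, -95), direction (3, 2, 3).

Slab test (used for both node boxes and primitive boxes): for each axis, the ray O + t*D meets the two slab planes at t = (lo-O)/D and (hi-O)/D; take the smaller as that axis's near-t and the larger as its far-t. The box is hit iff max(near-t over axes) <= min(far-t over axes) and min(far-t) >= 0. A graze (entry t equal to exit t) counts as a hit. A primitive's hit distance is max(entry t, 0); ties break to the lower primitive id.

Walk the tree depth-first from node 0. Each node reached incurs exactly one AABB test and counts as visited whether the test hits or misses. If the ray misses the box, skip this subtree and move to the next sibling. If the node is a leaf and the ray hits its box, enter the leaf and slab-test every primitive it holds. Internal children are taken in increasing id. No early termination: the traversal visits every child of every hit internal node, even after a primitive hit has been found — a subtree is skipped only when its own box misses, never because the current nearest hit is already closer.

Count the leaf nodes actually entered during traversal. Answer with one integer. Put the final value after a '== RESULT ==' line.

Traverse from the root:
N0 x:[28,121/3] y:[63/2,95/2] z:[83/3,115/3] -> hit [63/2,115/3], descend [1, 3]
  N1 x:[28,100/3] y:[63/2,46] z:[31,115/3] -> hit [63/2,100/3], descend [4, 5]
    N4 x:[88/3,100/3] y:[63/2,73/2] z:[31,115/3] -> hit [63/2,100/3], descend [6, 7]
      N6 x:[88/3,97/3] y:[63/2,73/2] z:[106/3,115/3] -> miss, prune
      N7 x:[95/3,100/3] y:[63/2,32] z:[31,97/3] -> hit [95/3,32] leaf, test {P4@t=95/3}
    N5 x:[28,100/3] y:[75/2,46] z:[33,115/3] -> miss, prune
  N3 x:[36,121/3] y:[39,95/2] z:[83/3,31] -> miss, prune

Visited [0, 1, 4, 6, 7, 5, 3]. Tests: 7 box, 1 leaf. Nearest: P4.

== RESULT ==
1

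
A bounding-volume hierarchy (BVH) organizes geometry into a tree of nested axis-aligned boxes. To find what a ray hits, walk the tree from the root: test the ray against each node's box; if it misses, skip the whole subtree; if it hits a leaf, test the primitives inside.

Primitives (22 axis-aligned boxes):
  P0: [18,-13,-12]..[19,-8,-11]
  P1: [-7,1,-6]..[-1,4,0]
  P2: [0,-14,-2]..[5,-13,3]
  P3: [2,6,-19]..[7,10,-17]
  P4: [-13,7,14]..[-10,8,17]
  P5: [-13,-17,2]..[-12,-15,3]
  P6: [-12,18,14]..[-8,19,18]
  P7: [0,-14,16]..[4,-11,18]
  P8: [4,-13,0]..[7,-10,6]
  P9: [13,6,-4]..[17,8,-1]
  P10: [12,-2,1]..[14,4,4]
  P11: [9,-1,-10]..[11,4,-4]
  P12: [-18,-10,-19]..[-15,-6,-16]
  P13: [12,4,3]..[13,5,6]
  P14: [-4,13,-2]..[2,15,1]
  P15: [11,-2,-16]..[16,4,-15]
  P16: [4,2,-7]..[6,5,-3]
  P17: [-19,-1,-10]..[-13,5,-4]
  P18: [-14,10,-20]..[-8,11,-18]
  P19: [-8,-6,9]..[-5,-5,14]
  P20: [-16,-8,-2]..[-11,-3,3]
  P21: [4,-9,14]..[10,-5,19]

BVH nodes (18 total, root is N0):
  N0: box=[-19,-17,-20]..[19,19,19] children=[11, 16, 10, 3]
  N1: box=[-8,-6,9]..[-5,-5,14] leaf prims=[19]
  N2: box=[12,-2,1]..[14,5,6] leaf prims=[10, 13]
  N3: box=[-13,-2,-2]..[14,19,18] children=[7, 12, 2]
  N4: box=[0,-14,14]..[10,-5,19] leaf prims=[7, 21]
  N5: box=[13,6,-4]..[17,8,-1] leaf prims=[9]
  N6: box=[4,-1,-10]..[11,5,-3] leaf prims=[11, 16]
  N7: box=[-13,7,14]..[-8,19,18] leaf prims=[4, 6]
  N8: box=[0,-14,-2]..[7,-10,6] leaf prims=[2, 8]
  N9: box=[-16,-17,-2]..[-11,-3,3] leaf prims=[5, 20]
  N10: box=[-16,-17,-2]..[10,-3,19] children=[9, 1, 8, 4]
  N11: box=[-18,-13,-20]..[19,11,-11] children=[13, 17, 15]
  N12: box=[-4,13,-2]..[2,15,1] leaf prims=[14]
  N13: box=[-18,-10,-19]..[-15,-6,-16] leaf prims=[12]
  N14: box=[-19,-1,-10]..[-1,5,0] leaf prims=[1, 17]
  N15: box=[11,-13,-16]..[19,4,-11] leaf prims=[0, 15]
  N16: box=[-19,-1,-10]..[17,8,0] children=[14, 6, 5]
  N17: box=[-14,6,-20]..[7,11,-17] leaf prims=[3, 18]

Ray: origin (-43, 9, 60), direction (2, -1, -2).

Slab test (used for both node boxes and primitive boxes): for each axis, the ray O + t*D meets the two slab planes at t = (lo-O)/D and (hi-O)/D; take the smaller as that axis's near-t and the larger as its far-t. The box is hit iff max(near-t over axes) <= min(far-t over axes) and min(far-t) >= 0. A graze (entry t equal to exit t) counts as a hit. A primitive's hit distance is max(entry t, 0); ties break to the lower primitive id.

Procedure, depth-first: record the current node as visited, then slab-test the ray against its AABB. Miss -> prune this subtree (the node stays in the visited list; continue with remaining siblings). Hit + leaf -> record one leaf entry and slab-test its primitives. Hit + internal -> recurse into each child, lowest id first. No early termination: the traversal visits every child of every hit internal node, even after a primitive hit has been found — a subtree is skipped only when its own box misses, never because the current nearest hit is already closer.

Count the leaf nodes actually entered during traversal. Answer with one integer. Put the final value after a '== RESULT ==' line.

Traverse from the root:
N0 x:[12,31] y:[-10,26] z:[41/2,40] -> hit [41/2,26], descend [3, 10, 11, 16]
  N3 x:[15,57/2] y:[-10,11] z:[21,31] -> miss, prune
  N10 x:[27/2,53/2] y:[12,26] z:[41/2,31] -> hit [41/2,26], descend [1, 4, 8, 9]
    N1 x:[35/2,19] y:[14,15] z:[23,51/2] -> miss, prune
    N4 x:[43/2,53/2] y:[14,23] z:[41/2,23] -> hit [43/2,23] leaf, test {P7@t=43/2, P21(miss)}
    N8 x:[43/2,25] y:[19,23] z:[27,31] -> miss, prune
    N9 x:[27/2,16] y:[12,26] z:[57/2,31] -> miss, prune
  N11 x:[25/2,31] y:[-2,22] z:[71/2,40] -> miss, prune
  N16 x:[12,30] y:[1,10] z:[30,35] -> miss, prune

9 AABB tests over nodes [0, 3, 10, 1, 4, 8, 9, 11, 16]; 1 leaf entered; closest P7.

== RESULT ==
1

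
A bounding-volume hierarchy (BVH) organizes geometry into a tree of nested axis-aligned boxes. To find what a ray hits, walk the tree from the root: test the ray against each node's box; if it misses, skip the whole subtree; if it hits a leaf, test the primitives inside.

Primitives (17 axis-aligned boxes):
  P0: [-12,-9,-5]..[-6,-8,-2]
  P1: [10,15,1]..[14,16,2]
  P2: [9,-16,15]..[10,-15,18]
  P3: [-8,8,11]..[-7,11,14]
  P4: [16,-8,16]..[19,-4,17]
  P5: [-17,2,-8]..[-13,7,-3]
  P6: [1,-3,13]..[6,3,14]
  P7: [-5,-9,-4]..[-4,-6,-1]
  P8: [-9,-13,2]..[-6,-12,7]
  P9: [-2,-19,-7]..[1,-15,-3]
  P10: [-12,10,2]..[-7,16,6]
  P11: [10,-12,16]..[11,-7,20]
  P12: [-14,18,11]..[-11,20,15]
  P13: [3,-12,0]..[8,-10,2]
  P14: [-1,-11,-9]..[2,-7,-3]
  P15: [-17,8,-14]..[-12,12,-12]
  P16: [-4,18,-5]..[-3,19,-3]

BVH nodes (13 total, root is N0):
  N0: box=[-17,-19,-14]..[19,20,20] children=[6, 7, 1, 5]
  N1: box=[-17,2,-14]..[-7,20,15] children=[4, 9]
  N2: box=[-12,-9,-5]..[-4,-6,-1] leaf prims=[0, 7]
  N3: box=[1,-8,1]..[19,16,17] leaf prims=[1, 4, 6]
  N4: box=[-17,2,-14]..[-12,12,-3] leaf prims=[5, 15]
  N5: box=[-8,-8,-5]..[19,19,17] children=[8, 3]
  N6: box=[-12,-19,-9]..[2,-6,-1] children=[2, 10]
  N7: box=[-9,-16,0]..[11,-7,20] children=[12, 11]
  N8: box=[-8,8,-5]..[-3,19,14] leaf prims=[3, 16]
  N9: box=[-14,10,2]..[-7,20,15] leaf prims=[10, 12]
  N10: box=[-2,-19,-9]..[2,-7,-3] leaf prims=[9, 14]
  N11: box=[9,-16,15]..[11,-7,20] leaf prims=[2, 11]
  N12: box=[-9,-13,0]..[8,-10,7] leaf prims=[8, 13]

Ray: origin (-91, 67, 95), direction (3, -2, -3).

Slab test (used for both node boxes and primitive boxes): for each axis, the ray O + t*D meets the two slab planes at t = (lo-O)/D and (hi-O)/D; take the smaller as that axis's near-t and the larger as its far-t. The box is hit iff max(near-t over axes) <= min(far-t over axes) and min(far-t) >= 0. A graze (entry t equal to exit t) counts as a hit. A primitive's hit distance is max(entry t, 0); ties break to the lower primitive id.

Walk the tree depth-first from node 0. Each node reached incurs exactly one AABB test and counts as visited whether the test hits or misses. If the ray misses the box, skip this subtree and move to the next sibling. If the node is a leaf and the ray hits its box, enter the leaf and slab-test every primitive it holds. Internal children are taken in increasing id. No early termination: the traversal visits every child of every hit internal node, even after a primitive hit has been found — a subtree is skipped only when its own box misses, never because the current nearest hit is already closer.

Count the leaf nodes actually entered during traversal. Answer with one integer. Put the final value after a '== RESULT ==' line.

Walk:
N0 x:[74/3,110/3] y:[47/2,43] z:[25,109/3] -> hit [25,109/3], descend [1, 5, 6, 7]
  N1 x:[74/3,28] y:[47/2,65/2] z:[80/3,109/3] -> hit [80/3,28], descend [4, 9]
    N4 x:[74/3,79/3] y:[55/2,65/2] z:[98/3,109/3] -> miss, prune
    N9 x:[77/3,28] y:[47/2,57/2] z:[80/3,31] -> hit [80/3,28] leaf, test {P10(miss), P12(miss)}
  N5 x:[83/3,110/3] y:[24,75/2] z:[26,100/3] -> hit [83/3,100/3], descend [3, 8]
    N3 x:[92/3,110/3] y:[51/2,75/2] z:[26,94/3] -> hit [92/3,94/3] leaf, test {P1(miss), P4(miss), P6(miss)}
    N8 x:[83/3,88/3] y:[24,59/2] z:[27,100/3] -> hit [83/3,88/3] leaf, test {P3@t=28, P16(miss)}
  N6 x:[79/3,31] y:[73/2,43] z:[32,104/3] -> miss, prune
  N7 x:[82/3,34] y:[37,83/2] z:[25,95/3] -> miss, prune

order=[0, 1, 4, 9, 5, 3, 8, 6, 7]  |boxes|=9  |leaves|=3  hit=P3

== RESULT ==
3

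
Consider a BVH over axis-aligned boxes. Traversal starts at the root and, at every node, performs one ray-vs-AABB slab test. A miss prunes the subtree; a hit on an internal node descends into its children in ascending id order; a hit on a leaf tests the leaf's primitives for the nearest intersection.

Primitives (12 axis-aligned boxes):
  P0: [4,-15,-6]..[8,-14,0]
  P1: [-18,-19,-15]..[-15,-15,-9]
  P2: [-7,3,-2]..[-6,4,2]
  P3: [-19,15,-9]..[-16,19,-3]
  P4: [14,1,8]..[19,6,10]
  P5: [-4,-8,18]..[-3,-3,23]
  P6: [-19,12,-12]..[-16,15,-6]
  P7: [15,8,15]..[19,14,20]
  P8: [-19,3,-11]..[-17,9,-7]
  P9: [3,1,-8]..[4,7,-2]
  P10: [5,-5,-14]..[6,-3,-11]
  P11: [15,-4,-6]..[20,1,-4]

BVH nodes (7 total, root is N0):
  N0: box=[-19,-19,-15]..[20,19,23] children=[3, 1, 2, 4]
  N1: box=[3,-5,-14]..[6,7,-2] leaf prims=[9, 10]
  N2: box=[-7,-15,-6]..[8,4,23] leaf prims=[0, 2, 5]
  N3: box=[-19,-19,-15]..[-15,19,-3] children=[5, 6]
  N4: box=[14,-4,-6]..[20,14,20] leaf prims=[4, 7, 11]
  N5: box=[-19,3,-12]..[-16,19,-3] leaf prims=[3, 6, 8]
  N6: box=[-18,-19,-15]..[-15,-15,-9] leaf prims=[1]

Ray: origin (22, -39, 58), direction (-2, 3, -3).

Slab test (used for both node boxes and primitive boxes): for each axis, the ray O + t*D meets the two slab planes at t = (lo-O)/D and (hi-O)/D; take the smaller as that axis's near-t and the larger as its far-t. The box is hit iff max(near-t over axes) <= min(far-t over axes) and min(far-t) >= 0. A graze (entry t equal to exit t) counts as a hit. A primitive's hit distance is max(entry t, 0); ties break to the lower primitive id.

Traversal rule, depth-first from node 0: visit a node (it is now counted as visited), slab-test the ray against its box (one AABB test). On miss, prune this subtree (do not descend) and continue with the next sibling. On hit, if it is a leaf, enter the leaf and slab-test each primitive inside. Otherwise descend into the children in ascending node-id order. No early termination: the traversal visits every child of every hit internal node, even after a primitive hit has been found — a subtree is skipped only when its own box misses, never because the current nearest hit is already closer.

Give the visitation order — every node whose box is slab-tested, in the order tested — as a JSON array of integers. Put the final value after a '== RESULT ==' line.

Trace the traversal:
N0 x:[1,41/2] y:[20/3,58/3] z:[35/3,73/3] -> hit [35/3,58/3], descend [1, 2, 3, 4]
  N1 x:[8,19/2] y:[34/3,46/3] z:[20,24] -> miss, prune
  N2 x:[7,29/2] y:[8,43/3] z:[35/3,64/3] -> hit [35/3,43/3] leaf, test {P0(miss), P2(miss), P5(miss)}
  N3 x:[37/2,41/2] y:[20/3,58/3] z:[61/3,73/3] -> miss, prune
  N4 x:[1,4] y:[35/3,53/3] z:[38/3,64/3] -> miss, prune

Visited [0, 1, 2, 3, 4]. Tests: 5 box, 1 leaf. Nearest: miss.

== RESULT ==
[0, 1, 2, 3, 4]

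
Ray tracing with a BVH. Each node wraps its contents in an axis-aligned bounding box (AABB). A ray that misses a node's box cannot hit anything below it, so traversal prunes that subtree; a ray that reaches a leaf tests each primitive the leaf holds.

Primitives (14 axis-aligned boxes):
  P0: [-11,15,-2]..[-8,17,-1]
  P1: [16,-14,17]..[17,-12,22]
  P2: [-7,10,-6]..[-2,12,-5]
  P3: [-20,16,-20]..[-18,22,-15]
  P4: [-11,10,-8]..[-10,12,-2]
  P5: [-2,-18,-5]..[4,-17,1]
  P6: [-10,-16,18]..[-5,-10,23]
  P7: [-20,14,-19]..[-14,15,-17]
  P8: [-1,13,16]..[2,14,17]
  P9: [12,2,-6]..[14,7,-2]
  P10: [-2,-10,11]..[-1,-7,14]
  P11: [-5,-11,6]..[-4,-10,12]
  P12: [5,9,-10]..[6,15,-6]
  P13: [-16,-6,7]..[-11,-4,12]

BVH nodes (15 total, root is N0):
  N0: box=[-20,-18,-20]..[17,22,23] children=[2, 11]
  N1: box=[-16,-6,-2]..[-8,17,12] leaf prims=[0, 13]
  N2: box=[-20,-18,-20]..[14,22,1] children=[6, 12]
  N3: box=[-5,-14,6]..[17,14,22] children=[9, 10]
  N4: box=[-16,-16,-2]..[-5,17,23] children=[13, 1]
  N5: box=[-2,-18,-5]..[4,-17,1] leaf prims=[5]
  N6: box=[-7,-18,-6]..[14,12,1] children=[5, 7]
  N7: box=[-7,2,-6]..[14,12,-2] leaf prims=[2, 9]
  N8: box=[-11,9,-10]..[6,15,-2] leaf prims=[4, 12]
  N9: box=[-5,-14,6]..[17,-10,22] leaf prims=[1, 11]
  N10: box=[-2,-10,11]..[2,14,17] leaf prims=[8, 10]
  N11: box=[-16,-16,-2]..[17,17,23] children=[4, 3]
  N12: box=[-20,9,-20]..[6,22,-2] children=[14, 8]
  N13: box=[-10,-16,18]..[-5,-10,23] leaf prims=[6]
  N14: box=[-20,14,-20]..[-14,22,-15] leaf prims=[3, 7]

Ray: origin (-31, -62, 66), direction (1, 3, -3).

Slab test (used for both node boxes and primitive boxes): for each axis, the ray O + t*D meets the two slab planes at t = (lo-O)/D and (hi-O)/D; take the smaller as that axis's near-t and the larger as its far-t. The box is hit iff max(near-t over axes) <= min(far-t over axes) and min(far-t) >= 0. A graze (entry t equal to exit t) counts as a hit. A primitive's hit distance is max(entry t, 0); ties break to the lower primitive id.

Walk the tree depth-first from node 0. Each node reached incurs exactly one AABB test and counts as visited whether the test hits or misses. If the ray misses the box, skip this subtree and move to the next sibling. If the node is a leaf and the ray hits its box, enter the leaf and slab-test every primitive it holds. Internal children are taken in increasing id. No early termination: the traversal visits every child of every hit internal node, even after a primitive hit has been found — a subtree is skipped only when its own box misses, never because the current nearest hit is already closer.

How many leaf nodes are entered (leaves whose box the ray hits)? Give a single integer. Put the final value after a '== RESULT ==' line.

Traverse from the root:
N0 x:[11,48] y:[44/3,28] z:[43/3,86/3] -> hit [44/3,28], descend [2, 11]
  N2 x:[11,45] y:[44/3,28] z:[65/3,86/3] -> hit [65/3,28], descend [6, 12]
    N6 x:[24,45] y:[44/3,74/3] z:[65/3,24] -> hit [24,24], descend [5, 7]
      N5 x:[29,35] y:[44/3,15] z:[65/3,71/3] -> miss, prune
      N7 x:[24,45] y:[64/3,74/3] z:[68/3,24] -> hit [24,24] leaf, test {P2@t=24, P9(miss)}
    N12 x:[11,37] y:[71/3,28] z:[68/3,86/3] -> hit [71/3,28], descend [8, 14]
      N8 x:[20,37] y:[71/3,77/3] z:[68/3,76/3] -> hit [71/3,76/3] leaf, test {P4(miss), P12(miss)}
      N14 x:[11,17] y:[76/3,28] z:[27,86/3] -> miss, prune
  N11 x:[15,48] y:[46/3,79/3] z:[43/3,68/3] -> hit [46/3,68/3], descend [3, 4]
    N3 x:[26,48] y:[16,76/3] z:[44/3,20] -> miss, prune
    N4 x:[15,26] y:[46/3,79/3] z:[43/3,68/3] -> hit [46/3,68/3], descend [1, 13]
      N1 x:[15,23] y:[56/3,79/3] z:[18,68/3] -> hit [56/3,68/3] leaf, test {P0(miss), P13@t=56/3}
      N13 x:[21,26] y:[46/3,52/3] z:[43/3,16] -> miss, prune

Summary -> nodes [0, 2, 6, 5, 7, 12, 8, 14, 11, 3, 4, 1, 13]; box-tests=13; leaf-entries=3; first=P13

== RESULT ==
3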